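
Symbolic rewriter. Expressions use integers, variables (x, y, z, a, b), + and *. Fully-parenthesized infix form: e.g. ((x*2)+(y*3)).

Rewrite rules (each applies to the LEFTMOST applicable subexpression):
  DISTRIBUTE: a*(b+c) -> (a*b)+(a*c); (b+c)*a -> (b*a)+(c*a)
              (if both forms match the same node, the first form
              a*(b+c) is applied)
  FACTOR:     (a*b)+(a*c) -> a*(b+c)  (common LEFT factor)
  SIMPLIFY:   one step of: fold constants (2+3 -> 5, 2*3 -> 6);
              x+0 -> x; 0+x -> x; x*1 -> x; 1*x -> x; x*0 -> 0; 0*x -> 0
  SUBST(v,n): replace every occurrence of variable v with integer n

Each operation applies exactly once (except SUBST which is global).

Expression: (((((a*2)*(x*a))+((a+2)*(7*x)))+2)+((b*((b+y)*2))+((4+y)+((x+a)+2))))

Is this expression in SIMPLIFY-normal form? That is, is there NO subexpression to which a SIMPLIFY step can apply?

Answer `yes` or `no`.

Expression: (((((a*2)*(x*a))+((a+2)*(7*x)))+2)+((b*((b+y)*2))+((4+y)+((x+a)+2))))
Scanning for simplifiable subexpressions (pre-order)...
  at root: (((((a*2)*(x*a))+((a+2)*(7*x)))+2)+((b*((b+y)*2))+((4+y)+((x+a)+2)))) (not simplifiable)
  at L: ((((a*2)*(x*a))+((a+2)*(7*x)))+2) (not simplifiable)
  at LL: (((a*2)*(x*a))+((a+2)*(7*x))) (not simplifiable)
  at LLL: ((a*2)*(x*a)) (not simplifiable)
  at LLLL: (a*2) (not simplifiable)
  at LLLR: (x*a) (not simplifiable)
  at LLR: ((a+2)*(7*x)) (not simplifiable)
  at LLRL: (a+2) (not simplifiable)
  at LLRR: (7*x) (not simplifiable)
  at R: ((b*((b+y)*2))+((4+y)+((x+a)+2))) (not simplifiable)
  at RL: (b*((b+y)*2)) (not simplifiable)
  at RLR: ((b+y)*2) (not simplifiable)
  at RLRL: (b+y) (not simplifiable)
  at RR: ((4+y)+((x+a)+2)) (not simplifiable)
  at RRL: (4+y) (not simplifiable)
  at RRR: ((x+a)+2) (not simplifiable)
  at RRRL: (x+a) (not simplifiable)
Result: no simplifiable subexpression found -> normal form.

Answer: yes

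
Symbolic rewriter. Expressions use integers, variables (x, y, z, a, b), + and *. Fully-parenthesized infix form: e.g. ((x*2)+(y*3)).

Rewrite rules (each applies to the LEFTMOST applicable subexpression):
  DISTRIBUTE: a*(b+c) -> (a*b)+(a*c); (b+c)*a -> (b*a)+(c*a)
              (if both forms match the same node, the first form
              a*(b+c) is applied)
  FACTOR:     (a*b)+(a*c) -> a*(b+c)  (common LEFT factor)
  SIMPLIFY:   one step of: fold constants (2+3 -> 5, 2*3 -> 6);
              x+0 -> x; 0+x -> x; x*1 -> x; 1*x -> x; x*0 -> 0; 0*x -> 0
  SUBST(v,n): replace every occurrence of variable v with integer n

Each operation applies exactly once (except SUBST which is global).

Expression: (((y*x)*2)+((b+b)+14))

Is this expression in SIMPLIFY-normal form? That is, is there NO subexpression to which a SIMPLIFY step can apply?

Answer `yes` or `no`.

Expression: (((y*x)*2)+((b+b)+14))
Scanning for simplifiable subexpressions (pre-order)...
  at root: (((y*x)*2)+((b+b)+14)) (not simplifiable)
  at L: ((y*x)*2) (not simplifiable)
  at LL: (y*x) (not simplifiable)
  at R: ((b+b)+14) (not simplifiable)
  at RL: (b+b) (not simplifiable)
Result: no simplifiable subexpression found -> normal form.

Answer: yes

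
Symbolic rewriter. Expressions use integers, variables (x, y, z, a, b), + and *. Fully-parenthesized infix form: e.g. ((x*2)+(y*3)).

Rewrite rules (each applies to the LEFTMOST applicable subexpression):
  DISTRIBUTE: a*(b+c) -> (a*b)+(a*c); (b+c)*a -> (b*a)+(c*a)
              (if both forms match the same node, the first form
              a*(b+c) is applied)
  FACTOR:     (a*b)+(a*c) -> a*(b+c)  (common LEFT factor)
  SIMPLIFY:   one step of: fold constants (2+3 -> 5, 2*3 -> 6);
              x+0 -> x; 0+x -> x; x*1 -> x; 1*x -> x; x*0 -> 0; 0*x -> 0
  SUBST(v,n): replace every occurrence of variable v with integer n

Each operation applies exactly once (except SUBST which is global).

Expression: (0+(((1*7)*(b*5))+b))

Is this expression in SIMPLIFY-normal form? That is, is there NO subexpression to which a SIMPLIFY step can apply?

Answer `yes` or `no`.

Answer: no

Derivation:
Expression: (0+(((1*7)*(b*5))+b))
Scanning for simplifiable subexpressions (pre-order)...
  at root: (0+(((1*7)*(b*5))+b)) (SIMPLIFIABLE)
  at R: (((1*7)*(b*5))+b) (not simplifiable)
  at RL: ((1*7)*(b*5)) (not simplifiable)
  at RLL: (1*7) (SIMPLIFIABLE)
  at RLR: (b*5) (not simplifiable)
Found simplifiable subexpr at path root: (0+(((1*7)*(b*5))+b))
One SIMPLIFY step would give: (((1*7)*(b*5))+b)
-> NOT in normal form.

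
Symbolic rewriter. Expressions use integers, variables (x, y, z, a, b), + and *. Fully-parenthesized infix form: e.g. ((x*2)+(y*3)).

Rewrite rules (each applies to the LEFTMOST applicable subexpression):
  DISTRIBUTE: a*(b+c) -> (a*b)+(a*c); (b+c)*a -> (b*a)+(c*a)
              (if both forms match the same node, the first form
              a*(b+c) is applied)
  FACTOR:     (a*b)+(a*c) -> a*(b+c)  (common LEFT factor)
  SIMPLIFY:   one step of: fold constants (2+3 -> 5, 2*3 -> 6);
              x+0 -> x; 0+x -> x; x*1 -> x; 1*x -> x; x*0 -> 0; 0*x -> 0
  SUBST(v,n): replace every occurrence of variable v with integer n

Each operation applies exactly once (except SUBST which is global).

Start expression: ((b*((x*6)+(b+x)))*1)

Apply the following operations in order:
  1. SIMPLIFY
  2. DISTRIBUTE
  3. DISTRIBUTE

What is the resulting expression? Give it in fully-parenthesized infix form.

Answer: ((b*(x*6))+((b*b)+(b*x)))

Derivation:
Start: ((b*((x*6)+(b+x)))*1)
Apply SIMPLIFY at root (target: ((b*((x*6)+(b+x)))*1)): ((b*((x*6)+(b+x)))*1) -> (b*((x*6)+(b+x)))
Apply DISTRIBUTE at root (target: (b*((x*6)+(b+x)))): (b*((x*6)+(b+x))) -> ((b*(x*6))+(b*(b+x)))
Apply DISTRIBUTE at R (target: (b*(b+x))): ((b*(x*6))+(b*(b+x))) -> ((b*(x*6))+((b*b)+(b*x)))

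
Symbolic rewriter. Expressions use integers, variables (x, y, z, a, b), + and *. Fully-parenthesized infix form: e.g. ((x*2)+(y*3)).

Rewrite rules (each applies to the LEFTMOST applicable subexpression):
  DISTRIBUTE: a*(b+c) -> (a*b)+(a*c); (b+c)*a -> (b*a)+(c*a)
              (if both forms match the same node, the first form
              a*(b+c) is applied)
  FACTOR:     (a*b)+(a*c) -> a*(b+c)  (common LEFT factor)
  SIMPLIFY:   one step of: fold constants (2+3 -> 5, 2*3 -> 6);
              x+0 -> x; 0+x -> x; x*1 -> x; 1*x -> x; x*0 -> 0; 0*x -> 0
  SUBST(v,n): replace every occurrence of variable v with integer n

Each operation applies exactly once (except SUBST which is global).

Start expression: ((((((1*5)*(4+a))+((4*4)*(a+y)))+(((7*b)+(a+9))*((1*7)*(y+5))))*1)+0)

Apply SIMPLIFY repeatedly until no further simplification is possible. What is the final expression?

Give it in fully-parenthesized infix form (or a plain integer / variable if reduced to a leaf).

Start: ((((((1*5)*(4+a))+((4*4)*(a+y)))+(((7*b)+(a+9))*((1*7)*(y+5))))*1)+0)
Step 1: at root: ((((((1*5)*(4+a))+((4*4)*(a+y)))+(((7*b)+(a+9))*((1*7)*(y+5))))*1)+0) -> (((((1*5)*(4+a))+((4*4)*(a+y)))+(((7*b)+(a+9))*((1*7)*(y+5))))*1); overall: ((((((1*5)*(4+a))+((4*4)*(a+y)))+(((7*b)+(a+9))*((1*7)*(y+5))))*1)+0) -> (((((1*5)*(4+a))+((4*4)*(a+y)))+(((7*b)+(a+9))*((1*7)*(y+5))))*1)
Step 2: at root: (((((1*5)*(4+a))+((4*4)*(a+y)))+(((7*b)+(a+9))*((1*7)*(y+5))))*1) -> ((((1*5)*(4+a))+((4*4)*(a+y)))+(((7*b)+(a+9))*((1*7)*(y+5)))); overall: (((((1*5)*(4+a))+((4*4)*(a+y)))+(((7*b)+(a+9))*((1*7)*(y+5))))*1) -> ((((1*5)*(4+a))+((4*4)*(a+y)))+(((7*b)+(a+9))*((1*7)*(y+5))))
Step 3: at LLL: (1*5) -> 5; overall: ((((1*5)*(4+a))+((4*4)*(a+y)))+(((7*b)+(a+9))*((1*7)*(y+5)))) -> (((5*(4+a))+((4*4)*(a+y)))+(((7*b)+(a+9))*((1*7)*(y+5))))
Step 4: at LRL: (4*4) -> 16; overall: (((5*(4+a))+((4*4)*(a+y)))+(((7*b)+(a+9))*((1*7)*(y+5)))) -> (((5*(4+a))+(16*(a+y)))+(((7*b)+(a+9))*((1*7)*(y+5))))
Step 5: at RRL: (1*7) -> 7; overall: (((5*(4+a))+(16*(a+y)))+(((7*b)+(a+9))*((1*7)*(y+5)))) -> (((5*(4+a))+(16*(a+y)))+(((7*b)+(a+9))*(7*(y+5))))
Fixed point: (((5*(4+a))+(16*(a+y)))+(((7*b)+(a+9))*(7*(y+5))))

Answer: (((5*(4+a))+(16*(a+y)))+(((7*b)+(a+9))*(7*(y+5))))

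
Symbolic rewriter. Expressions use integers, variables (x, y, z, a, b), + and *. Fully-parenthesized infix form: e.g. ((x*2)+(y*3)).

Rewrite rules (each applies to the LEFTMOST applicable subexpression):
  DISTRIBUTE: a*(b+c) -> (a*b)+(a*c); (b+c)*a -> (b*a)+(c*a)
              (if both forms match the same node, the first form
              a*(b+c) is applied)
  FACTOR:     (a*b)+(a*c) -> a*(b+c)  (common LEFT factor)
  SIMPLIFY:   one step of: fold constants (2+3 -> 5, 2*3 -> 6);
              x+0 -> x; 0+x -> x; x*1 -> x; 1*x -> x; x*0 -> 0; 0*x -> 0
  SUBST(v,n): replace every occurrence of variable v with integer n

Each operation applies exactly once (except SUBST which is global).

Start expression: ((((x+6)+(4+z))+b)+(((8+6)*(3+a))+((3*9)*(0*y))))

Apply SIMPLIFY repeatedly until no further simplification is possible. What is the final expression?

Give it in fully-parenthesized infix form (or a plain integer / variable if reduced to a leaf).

Answer: ((((x+6)+(4+z))+b)+(14*(3+a)))

Derivation:
Start: ((((x+6)+(4+z))+b)+(((8+6)*(3+a))+((3*9)*(0*y))))
Step 1: at RLL: (8+6) -> 14; overall: ((((x+6)+(4+z))+b)+(((8+6)*(3+a))+((3*9)*(0*y)))) -> ((((x+6)+(4+z))+b)+((14*(3+a))+((3*9)*(0*y))))
Step 2: at RRL: (3*9) -> 27; overall: ((((x+6)+(4+z))+b)+((14*(3+a))+((3*9)*(0*y)))) -> ((((x+6)+(4+z))+b)+((14*(3+a))+(27*(0*y))))
Step 3: at RRR: (0*y) -> 0; overall: ((((x+6)+(4+z))+b)+((14*(3+a))+(27*(0*y)))) -> ((((x+6)+(4+z))+b)+((14*(3+a))+(27*0)))
Step 4: at RR: (27*0) -> 0; overall: ((((x+6)+(4+z))+b)+((14*(3+a))+(27*0))) -> ((((x+6)+(4+z))+b)+((14*(3+a))+0))
Step 5: at R: ((14*(3+a))+0) -> (14*(3+a)); overall: ((((x+6)+(4+z))+b)+((14*(3+a))+0)) -> ((((x+6)+(4+z))+b)+(14*(3+a)))
Fixed point: ((((x+6)+(4+z))+b)+(14*(3+a)))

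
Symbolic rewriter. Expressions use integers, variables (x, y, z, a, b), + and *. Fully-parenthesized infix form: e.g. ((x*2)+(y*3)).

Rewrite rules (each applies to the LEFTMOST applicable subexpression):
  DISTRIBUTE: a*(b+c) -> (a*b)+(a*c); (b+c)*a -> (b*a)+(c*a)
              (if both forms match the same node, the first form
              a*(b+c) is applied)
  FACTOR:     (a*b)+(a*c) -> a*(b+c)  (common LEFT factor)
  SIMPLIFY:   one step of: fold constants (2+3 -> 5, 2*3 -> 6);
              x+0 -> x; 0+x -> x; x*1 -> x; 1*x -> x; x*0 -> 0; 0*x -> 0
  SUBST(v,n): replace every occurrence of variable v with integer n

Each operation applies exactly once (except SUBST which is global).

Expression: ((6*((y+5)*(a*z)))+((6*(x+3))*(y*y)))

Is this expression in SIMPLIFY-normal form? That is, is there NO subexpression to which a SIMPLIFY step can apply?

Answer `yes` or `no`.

Expression: ((6*((y+5)*(a*z)))+((6*(x+3))*(y*y)))
Scanning for simplifiable subexpressions (pre-order)...
  at root: ((6*((y+5)*(a*z)))+((6*(x+3))*(y*y))) (not simplifiable)
  at L: (6*((y+5)*(a*z))) (not simplifiable)
  at LR: ((y+5)*(a*z)) (not simplifiable)
  at LRL: (y+5) (not simplifiable)
  at LRR: (a*z) (not simplifiable)
  at R: ((6*(x+3))*(y*y)) (not simplifiable)
  at RL: (6*(x+3)) (not simplifiable)
  at RLR: (x+3) (not simplifiable)
  at RR: (y*y) (not simplifiable)
Result: no simplifiable subexpression found -> normal form.

Answer: yes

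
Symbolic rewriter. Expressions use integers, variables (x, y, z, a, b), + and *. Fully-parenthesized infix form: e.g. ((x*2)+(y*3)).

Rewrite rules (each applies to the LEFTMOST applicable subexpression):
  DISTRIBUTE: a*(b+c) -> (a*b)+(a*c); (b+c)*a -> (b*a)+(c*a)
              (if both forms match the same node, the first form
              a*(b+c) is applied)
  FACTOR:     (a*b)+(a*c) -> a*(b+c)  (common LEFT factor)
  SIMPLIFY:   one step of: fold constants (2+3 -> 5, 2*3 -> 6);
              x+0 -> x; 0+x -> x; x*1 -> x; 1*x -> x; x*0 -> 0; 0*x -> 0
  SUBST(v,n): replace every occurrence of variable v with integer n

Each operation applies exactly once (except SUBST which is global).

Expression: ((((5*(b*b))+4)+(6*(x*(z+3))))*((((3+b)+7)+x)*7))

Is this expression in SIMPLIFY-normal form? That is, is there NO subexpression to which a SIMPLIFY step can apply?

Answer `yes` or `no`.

Answer: yes

Derivation:
Expression: ((((5*(b*b))+4)+(6*(x*(z+3))))*((((3+b)+7)+x)*7))
Scanning for simplifiable subexpressions (pre-order)...
  at root: ((((5*(b*b))+4)+(6*(x*(z+3))))*((((3+b)+7)+x)*7)) (not simplifiable)
  at L: (((5*(b*b))+4)+(6*(x*(z+3)))) (not simplifiable)
  at LL: ((5*(b*b))+4) (not simplifiable)
  at LLL: (5*(b*b)) (not simplifiable)
  at LLLR: (b*b) (not simplifiable)
  at LR: (6*(x*(z+3))) (not simplifiable)
  at LRR: (x*(z+3)) (not simplifiable)
  at LRRR: (z+3) (not simplifiable)
  at R: ((((3+b)+7)+x)*7) (not simplifiable)
  at RL: (((3+b)+7)+x) (not simplifiable)
  at RLL: ((3+b)+7) (not simplifiable)
  at RLLL: (3+b) (not simplifiable)
Result: no simplifiable subexpression found -> normal form.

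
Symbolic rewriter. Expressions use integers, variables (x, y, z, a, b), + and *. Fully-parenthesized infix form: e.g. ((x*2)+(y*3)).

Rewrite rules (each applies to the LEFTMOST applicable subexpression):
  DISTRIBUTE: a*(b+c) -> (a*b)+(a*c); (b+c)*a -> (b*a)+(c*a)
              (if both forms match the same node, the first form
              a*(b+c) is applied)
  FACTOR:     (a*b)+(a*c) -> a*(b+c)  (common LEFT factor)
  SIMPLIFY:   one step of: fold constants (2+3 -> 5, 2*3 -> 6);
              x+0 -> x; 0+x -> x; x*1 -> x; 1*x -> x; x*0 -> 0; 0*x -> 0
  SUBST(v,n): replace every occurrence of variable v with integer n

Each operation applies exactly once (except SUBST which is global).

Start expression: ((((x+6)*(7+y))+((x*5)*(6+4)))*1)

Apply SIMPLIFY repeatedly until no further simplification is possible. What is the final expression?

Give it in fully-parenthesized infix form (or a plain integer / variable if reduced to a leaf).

Start: ((((x+6)*(7+y))+((x*5)*(6+4)))*1)
Step 1: at root: ((((x+6)*(7+y))+((x*5)*(6+4)))*1) -> (((x+6)*(7+y))+((x*5)*(6+4))); overall: ((((x+6)*(7+y))+((x*5)*(6+4)))*1) -> (((x+6)*(7+y))+((x*5)*(6+4)))
Step 2: at RR: (6+4) -> 10; overall: (((x+6)*(7+y))+((x*5)*(6+4))) -> (((x+6)*(7+y))+((x*5)*10))
Fixed point: (((x+6)*(7+y))+((x*5)*10))

Answer: (((x+6)*(7+y))+((x*5)*10))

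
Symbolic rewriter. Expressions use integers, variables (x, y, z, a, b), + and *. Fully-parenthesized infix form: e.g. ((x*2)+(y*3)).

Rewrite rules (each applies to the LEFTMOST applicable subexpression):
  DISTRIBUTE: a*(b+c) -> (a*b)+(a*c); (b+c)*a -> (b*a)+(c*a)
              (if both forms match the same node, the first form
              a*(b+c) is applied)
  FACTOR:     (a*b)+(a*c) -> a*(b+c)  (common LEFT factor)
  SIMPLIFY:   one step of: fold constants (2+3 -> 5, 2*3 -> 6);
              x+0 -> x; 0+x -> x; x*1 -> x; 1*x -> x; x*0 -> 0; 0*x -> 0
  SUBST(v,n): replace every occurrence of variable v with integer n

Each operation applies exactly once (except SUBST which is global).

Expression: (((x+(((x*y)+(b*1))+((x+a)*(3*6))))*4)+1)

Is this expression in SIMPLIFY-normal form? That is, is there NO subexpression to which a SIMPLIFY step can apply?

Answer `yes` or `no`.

Answer: no

Derivation:
Expression: (((x+(((x*y)+(b*1))+((x+a)*(3*6))))*4)+1)
Scanning for simplifiable subexpressions (pre-order)...
  at root: (((x+(((x*y)+(b*1))+((x+a)*(3*6))))*4)+1) (not simplifiable)
  at L: ((x+(((x*y)+(b*1))+((x+a)*(3*6))))*4) (not simplifiable)
  at LL: (x+(((x*y)+(b*1))+((x+a)*(3*6)))) (not simplifiable)
  at LLR: (((x*y)+(b*1))+((x+a)*(3*6))) (not simplifiable)
  at LLRL: ((x*y)+(b*1)) (not simplifiable)
  at LLRLL: (x*y) (not simplifiable)
  at LLRLR: (b*1) (SIMPLIFIABLE)
  at LLRR: ((x+a)*(3*6)) (not simplifiable)
  at LLRRL: (x+a) (not simplifiable)
  at LLRRR: (3*6) (SIMPLIFIABLE)
Found simplifiable subexpr at path LLRLR: (b*1)
One SIMPLIFY step would give: (((x+(((x*y)+b)+((x+a)*(3*6))))*4)+1)
-> NOT in normal form.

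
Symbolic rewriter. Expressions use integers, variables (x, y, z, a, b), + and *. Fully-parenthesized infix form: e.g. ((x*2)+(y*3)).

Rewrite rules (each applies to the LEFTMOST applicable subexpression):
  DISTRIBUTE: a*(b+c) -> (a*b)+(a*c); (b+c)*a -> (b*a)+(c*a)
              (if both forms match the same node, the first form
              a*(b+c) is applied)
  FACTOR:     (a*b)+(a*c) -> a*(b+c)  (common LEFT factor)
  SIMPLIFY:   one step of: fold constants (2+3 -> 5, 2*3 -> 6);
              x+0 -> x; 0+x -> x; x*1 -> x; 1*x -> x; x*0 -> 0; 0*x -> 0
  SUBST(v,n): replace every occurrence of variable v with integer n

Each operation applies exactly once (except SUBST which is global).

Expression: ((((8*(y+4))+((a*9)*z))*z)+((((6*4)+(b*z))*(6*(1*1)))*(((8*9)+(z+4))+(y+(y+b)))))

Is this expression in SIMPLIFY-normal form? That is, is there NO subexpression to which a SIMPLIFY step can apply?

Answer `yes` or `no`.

Expression: ((((8*(y+4))+((a*9)*z))*z)+((((6*4)+(b*z))*(6*(1*1)))*(((8*9)+(z+4))+(y+(y+b)))))
Scanning for simplifiable subexpressions (pre-order)...
  at root: ((((8*(y+4))+((a*9)*z))*z)+((((6*4)+(b*z))*(6*(1*1)))*(((8*9)+(z+4))+(y+(y+b))))) (not simplifiable)
  at L: (((8*(y+4))+((a*9)*z))*z) (not simplifiable)
  at LL: ((8*(y+4))+((a*9)*z)) (not simplifiable)
  at LLL: (8*(y+4)) (not simplifiable)
  at LLLR: (y+4) (not simplifiable)
  at LLR: ((a*9)*z) (not simplifiable)
  at LLRL: (a*9) (not simplifiable)
  at R: ((((6*4)+(b*z))*(6*(1*1)))*(((8*9)+(z+4))+(y+(y+b)))) (not simplifiable)
  at RL: (((6*4)+(b*z))*(6*(1*1))) (not simplifiable)
  at RLL: ((6*4)+(b*z)) (not simplifiable)
  at RLLL: (6*4) (SIMPLIFIABLE)
  at RLLR: (b*z) (not simplifiable)
  at RLR: (6*(1*1)) (not simplifiable)
  at RLRR: (1*1) (SIMPLIFIABLE)
  at RR: (((8*9)+(z+4))+(y+(y+b))) (not simplifiable)
  at RRL: ((8*9)+(z+4)) (not simplifiable)
  at RRLL: (8*9) (SIMPLIFIABLE)
  at RRLR: (z+4) (not simplifiable)
  at RRR: (y+(y+b)) (not simplifiable)
  at RRRR: (y+b) (not simplifiable)
Found simplifiable subexpr at path RLLL: (6*4)
One SIMPLIFY step would give: ((((8*(y+4))+((a*9)*z))*z)+(((24+(b*z))*(6*(1*1)))*(((8*9)+(z+4))+(y+(y+b)))))
-> NOT in normal form.

Answer: no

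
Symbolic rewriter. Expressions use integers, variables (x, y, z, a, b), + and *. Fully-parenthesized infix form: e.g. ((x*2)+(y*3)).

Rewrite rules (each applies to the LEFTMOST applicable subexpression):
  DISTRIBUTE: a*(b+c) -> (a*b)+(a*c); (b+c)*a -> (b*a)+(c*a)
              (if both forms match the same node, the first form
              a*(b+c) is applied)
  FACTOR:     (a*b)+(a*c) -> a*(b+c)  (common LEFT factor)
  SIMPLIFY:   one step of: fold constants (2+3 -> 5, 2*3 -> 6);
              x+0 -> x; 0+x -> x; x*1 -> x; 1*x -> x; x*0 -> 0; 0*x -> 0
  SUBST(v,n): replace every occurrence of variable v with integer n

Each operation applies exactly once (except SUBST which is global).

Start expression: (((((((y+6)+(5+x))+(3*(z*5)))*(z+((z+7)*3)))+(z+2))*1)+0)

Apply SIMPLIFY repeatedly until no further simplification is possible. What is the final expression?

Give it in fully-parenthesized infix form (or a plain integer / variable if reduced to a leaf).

Start: (((((((y+6)+(5+x))+(3*(z*5)))*(z+((z+7)*3)))+(z+2))*1)+0)
Step 1: at root: (((((((y+6)+(5+x))+(3*(z*5)))*(z+((z+7)*3)))+(z+2))*1)+0) -> ((((((y+6)+(5+x))+(3*(z*5)))*(z+((z+7)*3)))+(z+2))*1); overall: (((((((y+6)+(5+x))+(3*(z*5)))*(z+((z+7)*3)))+(z+2))*1)+0) -> ((((((y+6)+(5+x))+(3*(z*5)))*(z+((z+7)*3)))+(z+2))*1)
Step 2: at root: ((((((y+6)+(5+x))+(3*(z*5)))*(z+((z+7)*3)))+(z+2))*1) -> (((((y+6)+(5+x))+(3*(z*5)))*(z+((z+7)*3)))+(z+2)); overall: ((((((y+6)+(5+x))+(3*(z*5)))*(z+((z+7)*3)))+(z+2))*1) -> (((((y+6)+(5+x))+(3*(z*5)))*(z+((z+7)*3)))+(z+2))
Fixed point: (((((y+6)+(5+x))+(3*(z*5)))*(z+((z+7)*3)))+(z+2))

Answer: (((((y+6)+(5+x))+(3*(z*5)))*(z+((z+7)*3)))+(z+2))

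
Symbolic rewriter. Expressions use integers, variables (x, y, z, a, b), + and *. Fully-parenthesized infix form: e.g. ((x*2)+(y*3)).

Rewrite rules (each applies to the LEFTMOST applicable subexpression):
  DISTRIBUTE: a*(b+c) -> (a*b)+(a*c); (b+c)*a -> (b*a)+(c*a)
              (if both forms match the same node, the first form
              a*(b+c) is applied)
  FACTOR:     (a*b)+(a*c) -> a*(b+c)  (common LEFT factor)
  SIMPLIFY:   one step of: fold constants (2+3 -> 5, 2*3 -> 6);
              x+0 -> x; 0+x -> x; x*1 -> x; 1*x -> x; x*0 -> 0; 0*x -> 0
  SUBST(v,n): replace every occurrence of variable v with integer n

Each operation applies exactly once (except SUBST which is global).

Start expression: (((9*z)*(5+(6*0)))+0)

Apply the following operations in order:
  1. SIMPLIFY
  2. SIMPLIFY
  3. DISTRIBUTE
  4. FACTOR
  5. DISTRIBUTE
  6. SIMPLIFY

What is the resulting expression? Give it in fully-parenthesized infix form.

Answer: (((9*z)*5)+0)

Derivation:
Start: (((9*z)*(5+(6*0)))+0)
Apply SIMPLIFY at root (target: (((9*z)*(5+(6*0)))+0)): (((9*z)*(5+(6*0)))+0) -> ((9*z)*(5+(6*0)))
Apply SIMPLIFY at RR (target: (6*0)): ((9*z)*(5+(6*0))) -> ((9*z)*(5+0))
Apply DISTRIBUTE at root (target: ((9*z)*(5+0))): ((9*z)*(5+0)) -> (((9*z)*5)+((9*z)*0))
Apply FACTOR at root (target: (((9*z)*5)+((9*z)*0))): (((9*z)*5)+((9*z)*0)) -> ((9*z)*(5+0))
Apply DISTRIBUTE at root (target: ((9*z)*(5+0))): ((9*z)*(5+0)) -> (((9*z)*5)+((9*z)*0))
Apply SIMPLIFY at R (target: ((9*z)*0)): (((9*z)*5)+((9*z)*0)) -> (((9*z)*5)+0)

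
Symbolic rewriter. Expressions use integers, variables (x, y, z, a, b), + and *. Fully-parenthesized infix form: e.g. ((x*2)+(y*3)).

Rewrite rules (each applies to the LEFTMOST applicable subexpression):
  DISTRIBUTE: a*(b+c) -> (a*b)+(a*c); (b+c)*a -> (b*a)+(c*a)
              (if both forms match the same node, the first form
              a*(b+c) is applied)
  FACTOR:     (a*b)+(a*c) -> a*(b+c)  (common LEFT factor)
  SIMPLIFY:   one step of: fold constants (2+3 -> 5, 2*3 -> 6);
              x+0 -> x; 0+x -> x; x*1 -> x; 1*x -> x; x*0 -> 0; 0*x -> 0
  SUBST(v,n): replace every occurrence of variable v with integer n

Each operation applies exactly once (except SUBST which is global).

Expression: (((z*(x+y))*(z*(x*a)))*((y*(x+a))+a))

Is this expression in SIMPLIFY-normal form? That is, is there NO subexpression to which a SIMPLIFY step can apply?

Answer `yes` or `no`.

Expression: (((z*(x+y))*(z*(x*a)))*((y*(x+a))+a))
Scanning for simplifiable subexpressions (pre-order)...
  at root: (((z*(x+y))*(z*(x*a)))*((y*(x+a))+a)) (not simplifiable)
  at L: ((z*(x+y))*(z*(x*a))) (not simplifiable)
  at LL: (z*(x+y)) (not simplifiable)
  at LLR: (x+y) (not simplifiable)
  at LR: (z*(x*a)) (not simplifiable)
  at LRR: (x*a) (not simplifiable)
  at R: ((y*(x+a))+a) (not simplifiable)
  at RL: (y*(x+a)) (not simplifiable)
  at RLR: (x+a) (not simplifiable)
Result: no simplifiable subexpression found -> normal form.

Answer: yes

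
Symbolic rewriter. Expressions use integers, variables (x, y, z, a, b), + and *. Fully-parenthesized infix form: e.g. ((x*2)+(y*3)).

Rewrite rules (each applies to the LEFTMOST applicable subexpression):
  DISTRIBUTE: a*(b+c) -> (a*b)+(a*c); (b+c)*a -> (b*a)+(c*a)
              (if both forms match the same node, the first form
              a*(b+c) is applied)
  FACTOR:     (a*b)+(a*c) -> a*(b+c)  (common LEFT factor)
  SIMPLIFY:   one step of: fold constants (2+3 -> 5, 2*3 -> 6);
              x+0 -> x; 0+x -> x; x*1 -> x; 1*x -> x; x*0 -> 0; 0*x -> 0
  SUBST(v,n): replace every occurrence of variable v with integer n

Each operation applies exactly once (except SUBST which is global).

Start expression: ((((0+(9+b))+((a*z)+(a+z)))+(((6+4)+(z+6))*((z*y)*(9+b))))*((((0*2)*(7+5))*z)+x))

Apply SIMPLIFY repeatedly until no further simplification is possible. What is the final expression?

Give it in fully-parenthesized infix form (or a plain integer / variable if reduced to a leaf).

Answer: ((((9+b)+((a*z)+(a+z)))+((10+(z+6))*((z*y)*(9+b))))*x)

Derivation:
Start: ((((0+(9+b))+((a*z)+(a+z)))+(((6+4)+(z+6))*((z*y)*(9+b))))*((((0*2)*(7+5))*z)+x))
Step 1: at LLL: (0+(9+b)) -> (9+b); overall: ((((0+(9+b))+((a*z)+(a+z)))+(((6+4)+(z+6))*((z*y)*(9+b))))*((((0*2)*(7+5))*z)+x)) -> ((((9+b)+((a*z)+(a+z)))+(((6+4)+(z+6))*((z*y)*(9+b))))*((((0*2)*(7+5))*z)+x))
Step 2: at LRLL: (6+4) -> 10; overall: ((((9+b)+((a*z)+(a+z)))+(((6+4)+(z+6))*((z*y)*(9+b))))*((((0*2)*(7+5))*z)+x)) -> ((((9+b)+((a*z)+(a+z)))+((10+(z+6))*((z*y)*(9+b))))*((((0*2)*(7+5))*z)+x))
Step 3: at RLLL: (0*2) -> 0; overall: ((((9+b)+((a*z)+(a+z)))+((10+(z+6))*((z*y)*(9+b))))*((((0*2)*(7+5))*z)+x)) -> ((((9+b)+((a*z)+(a+z)))+((10+(z+6))*((z*y)*(9+b))))*(((0*(7+5))*z)+x))
Step 4: at RLL: (0*(7+5)) -> 0; overall: ((((9+b)+((a*z)+(a+z)))+((10+(z+6))*((z*y)*(9+b))))*(((0*(7+5))*z)+x)) -> ((((9+b)+((a*z)+(a+z)))+((10+(z+6))*((z*y)*(9+b))))*((0*z)+x))
Step 5: at RL: (0*z) -> 0; overall: ((((9+b)+((a*z)+(a+z)))+((10+(z+6))*((z*y)*(9+b))))*((0*z)+x)) -> ((((9+b)+((a*z)+(a+z)))+((10+(z+6))*((z*y)*(9+b))))*(0+x))
Step 6: at R: (0+x) -> x; overall: ((((9+b)+((a*z)+(a+z)))+((10+(z+6))*((z*y)*(9+b))))*(0+x)) -> ((((9+b)+((a*z)+(a+z)))+((10+(z+6))*((z*y)*(9+b))))*x)
Fixed point: ((((9+b)+((a*z)+(a+z)))+((10+(z+6))*((z*y)*(9+b))))*x)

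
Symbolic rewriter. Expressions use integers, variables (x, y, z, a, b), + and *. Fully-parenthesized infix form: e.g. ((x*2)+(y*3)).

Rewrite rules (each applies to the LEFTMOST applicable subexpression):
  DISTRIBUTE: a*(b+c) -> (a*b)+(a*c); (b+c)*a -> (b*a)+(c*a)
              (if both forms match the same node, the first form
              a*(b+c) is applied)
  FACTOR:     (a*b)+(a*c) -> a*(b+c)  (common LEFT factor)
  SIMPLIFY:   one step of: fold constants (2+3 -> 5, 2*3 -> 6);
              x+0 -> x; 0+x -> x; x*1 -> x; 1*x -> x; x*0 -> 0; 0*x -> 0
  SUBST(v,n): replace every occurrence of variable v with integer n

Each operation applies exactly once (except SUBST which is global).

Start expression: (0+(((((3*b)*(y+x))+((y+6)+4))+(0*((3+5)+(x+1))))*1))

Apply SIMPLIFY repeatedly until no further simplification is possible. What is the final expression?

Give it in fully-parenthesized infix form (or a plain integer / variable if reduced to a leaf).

Answer: (((3*b)*(y+x))+((y+6)+4))

Derivation:
Start: (0+(((((3*b)*(y+x))+((y+6)+4))+(0*((3+5)+(x+1))))*1))
Step 1: at root: (0+(((((3*b)*(y+x))+((y+6)+4))+(0*((3+5)+(x+1))))*1)) -> (((((3*b)*(y+x))+((y+6)+4))+(0*((3+5)+(x+1))))*1); overall: (0+(((((3*b)*(y+x))+((y+6)+4))+(0*((3+5)+(x+1))))*1)) -> (((((3*b)*(y+x))+((y+6)+4))+(0*((3+5)+(x+1))))*1)
Step 2: at root: (((((3*b)*(y+x))+((y+6)+4))+(0*((3+5)+(x+1))))*1) -> ((((3*b)*(y+x))+((y+6)+4))+(0*((3+5)+(x+1)))); overall: (((((3*b)*(y+x))+((y+6)+4))+(0*((3+5)+(x+1))))*1) -> ((((3*b)*(y+x))+((y+6)+4))+(0*((3+5)+(x+1))))
Step 3: at R: (0*((3+5)+(x+1))) -> 0; overall: ((((3*b)*(y+x))+((y+6)+4))+(0*((3+5)+(x+1)))) -> ((((3*b)*(y+x))+((y+6)+4))+0)
Step 4: at root: ((((3*b)*(y+x))+((y+6)+4))+0) -> (((3*b)*(y+x))+((y+6)+4)); overall: ((((3*b)*(y+x))+((y+6)+4))+0) -> (((3*b)*(y+x))+((y+6)+4))
Fixed point: (((3*b)*(y+x))+((y+6)+4))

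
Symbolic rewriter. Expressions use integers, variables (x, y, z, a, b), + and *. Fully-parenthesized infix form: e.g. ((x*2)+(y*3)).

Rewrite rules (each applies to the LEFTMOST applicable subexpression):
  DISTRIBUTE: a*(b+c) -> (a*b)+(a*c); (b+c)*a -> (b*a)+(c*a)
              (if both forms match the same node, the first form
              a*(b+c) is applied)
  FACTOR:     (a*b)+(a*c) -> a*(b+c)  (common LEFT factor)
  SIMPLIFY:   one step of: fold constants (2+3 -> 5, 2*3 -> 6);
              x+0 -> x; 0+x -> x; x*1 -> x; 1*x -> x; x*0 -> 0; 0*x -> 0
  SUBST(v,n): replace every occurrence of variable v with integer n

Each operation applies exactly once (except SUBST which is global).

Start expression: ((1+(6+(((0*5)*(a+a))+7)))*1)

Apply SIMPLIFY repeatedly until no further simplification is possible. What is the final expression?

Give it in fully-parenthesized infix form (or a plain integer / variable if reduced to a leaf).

Answer: 14

Derivation:
Start: ((1+(6+(((0*5)*(a+a))+7)))*1)
Step 1: at root: ((1+(6+(((0*5)*(a+a))+7)))*1) -> (1+(6+(((0*5)*(a+a))+7))); overall: ((1+(6+(((0*5)*(a+a))+7)))*1) -> (1+(6+(((0*5)*(a+a))+7)))
Step 2: at RRLL: (0*5) -> 0; overall: (1+(6+(((0*5)*(a+a))+7))) -> (1+(6+((0*(a+a))+7)))
Step 3: at RRL: (0*(a+a)) -> 0; overall: (1+(6+((0*(a+a))+7))) -> (1+(6+(0+7)))
Step 4: at RR: (0+7) -> 7; overall: (1+(6+(0+7))) -> (1+(6+7))
Step 5: at R: (6+7) -> 13; overall: (1+(6+7)) -> (1+13)
Step 6: at root: (1+13) -> 14; overall: (1+13) -> 14
Fixed point: 14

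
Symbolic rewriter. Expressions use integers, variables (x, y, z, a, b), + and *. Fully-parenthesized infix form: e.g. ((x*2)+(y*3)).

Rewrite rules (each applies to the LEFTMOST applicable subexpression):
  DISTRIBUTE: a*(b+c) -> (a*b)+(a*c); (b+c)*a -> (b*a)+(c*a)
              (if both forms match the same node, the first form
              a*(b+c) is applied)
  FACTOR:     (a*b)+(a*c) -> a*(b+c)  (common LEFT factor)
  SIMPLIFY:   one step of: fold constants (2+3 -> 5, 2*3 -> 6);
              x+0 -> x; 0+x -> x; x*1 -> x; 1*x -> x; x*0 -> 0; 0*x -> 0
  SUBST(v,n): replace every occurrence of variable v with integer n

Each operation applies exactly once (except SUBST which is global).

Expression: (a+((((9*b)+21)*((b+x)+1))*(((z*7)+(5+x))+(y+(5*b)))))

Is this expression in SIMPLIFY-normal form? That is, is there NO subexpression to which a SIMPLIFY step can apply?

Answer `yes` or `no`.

Expression: (a+((((9*b)+21)*((b+x)+1))*(((z*7)+(5+x))+(y+(5*b)))))
Scanning for simplifiable subexpressions (pre-order)...
  at root: (a+((((9*b)+21)*((b+x)+1))*(((z*7)+(5+x))+(y+(5*b))))) (not simplifiable)
  at R: ((((9*b)+21)*((b+x)+1))*(((z*7)+(5+x))+(y+(5*b)))) (not simplifiable)
  at RL: (((9*b)+21)*((b+x)+1)) (not simplifiable)
  at RLL: ((9*b)+21) (not simplifiable)
  at RLLL: (9*b) (not simplifiable)
  at RLR: ((b+x)+1) (not simplifiable)
  at RLRL: (b+x) (not simplifiable)
  at RR: (((z*7)+(5+x))+(y+(5*b))) (not simplifiable)
  at RRL: ((z*7)+(5+x)) (not simplifiable)
  at RRLL: (z*7) (not simplifiable)
  at RRLR: (5+x) (not simplifiable)
  at RRR: (y+(5*b)) (not simplifiable)
  at RRRR: (5*b) (not simplifiable)
Result: no simplifiable subexpression found -> normal form.

Answer: yes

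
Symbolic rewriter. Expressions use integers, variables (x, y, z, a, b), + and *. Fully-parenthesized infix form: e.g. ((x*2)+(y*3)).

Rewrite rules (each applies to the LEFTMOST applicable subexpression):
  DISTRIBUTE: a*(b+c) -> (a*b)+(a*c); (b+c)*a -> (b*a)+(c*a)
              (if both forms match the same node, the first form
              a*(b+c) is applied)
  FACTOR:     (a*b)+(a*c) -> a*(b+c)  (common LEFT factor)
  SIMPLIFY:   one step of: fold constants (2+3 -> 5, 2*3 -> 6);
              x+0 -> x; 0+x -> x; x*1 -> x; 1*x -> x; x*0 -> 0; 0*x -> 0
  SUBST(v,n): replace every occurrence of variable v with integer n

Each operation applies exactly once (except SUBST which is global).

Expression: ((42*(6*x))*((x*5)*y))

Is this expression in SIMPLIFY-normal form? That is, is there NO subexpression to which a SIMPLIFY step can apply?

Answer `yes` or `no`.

Answer: yes

Derivation:
Expression: ((42*(6*x))*((x*5)*y))
Scanning for simplifiable subexpressions (pre-order)...
  at root: ((42*(6*x))*((x*5)*y)) (not simplifiable)
  at L: (42*(6*x)) (not simplifiable)
  at LR: (6*x) (not simplifiable)
  at R: ((x*5)*y) (not simplifiable)
  at RL: (x*5) (not simplifiable)
Result: no simplifiable subexpression found -> normal form.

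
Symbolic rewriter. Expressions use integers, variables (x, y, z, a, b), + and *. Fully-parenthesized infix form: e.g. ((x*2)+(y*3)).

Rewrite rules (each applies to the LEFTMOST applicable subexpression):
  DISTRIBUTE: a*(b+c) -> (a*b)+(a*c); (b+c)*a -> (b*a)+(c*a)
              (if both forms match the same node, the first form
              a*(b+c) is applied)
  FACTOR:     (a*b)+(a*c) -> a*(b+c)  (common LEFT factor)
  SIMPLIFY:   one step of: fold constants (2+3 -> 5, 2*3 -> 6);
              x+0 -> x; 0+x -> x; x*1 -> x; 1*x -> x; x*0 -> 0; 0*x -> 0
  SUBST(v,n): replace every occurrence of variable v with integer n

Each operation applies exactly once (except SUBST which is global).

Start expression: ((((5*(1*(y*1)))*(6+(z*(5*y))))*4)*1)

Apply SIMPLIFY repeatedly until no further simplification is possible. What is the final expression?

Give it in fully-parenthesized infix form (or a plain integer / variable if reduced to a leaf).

Answer: (((5*y)*(6+(z*(5*y))))*4)

Derivation:
Start: ((((5*(1*(y*1)))*(6+(z*(5*y))))*4)*1)
Step 1: at root: ((((5*(1*(y*1)))*(6+(z*(5*y))))*4)*1) -> (((5*(1*(y*1)))*(6+(z*(5*y))))*4); overall: ((((5*(1*(y*1)))*(6+(z*(5*y))))*4)*1) -> (((5*(1*(y*1)))*(6+(z*(5*y))))*4)
Step 2: at LLR: (1*(y*1)) -> (y*1); overall: (((5*(1*(y*1)))*(6+(z*(5*y))))*4) -> (((5*(y*1))*(6+(z*(5*y))))*4)
Step 3: at LLR: (y*1) -> y; overall: (((5*(y*1))*(6+(z*(5*y))))*4) -> (((5*y)*(6+(z*(5*y))))*4)
Fixed point: (((5*y)*(6+(z*(5*y))))*4)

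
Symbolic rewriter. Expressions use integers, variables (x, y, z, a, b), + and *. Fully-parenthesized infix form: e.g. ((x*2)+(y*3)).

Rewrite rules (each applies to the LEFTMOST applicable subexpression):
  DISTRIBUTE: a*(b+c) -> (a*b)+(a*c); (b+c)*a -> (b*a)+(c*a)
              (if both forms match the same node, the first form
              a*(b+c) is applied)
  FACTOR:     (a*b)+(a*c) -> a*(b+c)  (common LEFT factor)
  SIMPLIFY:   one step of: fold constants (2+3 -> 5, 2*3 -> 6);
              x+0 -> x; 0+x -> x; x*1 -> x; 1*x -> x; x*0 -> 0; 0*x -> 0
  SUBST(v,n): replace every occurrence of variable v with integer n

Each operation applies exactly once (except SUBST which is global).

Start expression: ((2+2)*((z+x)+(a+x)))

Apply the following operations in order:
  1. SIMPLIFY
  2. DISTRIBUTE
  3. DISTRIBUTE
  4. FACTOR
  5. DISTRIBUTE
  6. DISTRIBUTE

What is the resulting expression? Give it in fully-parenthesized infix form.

Answer: (((4*z)+(4*x))+((4*a)+(4*x)))

Derivation:
Start: ((2+2)*((z+x)+(a+x)))
Apply SIMPLIFY at L (target: (2+2)): ((2+2)*((z+x)+(a+x))) -> (4*((z+x)+(a+x)))
Apply DISTRIBUTE at root (target: (4*((z+x)+(a+x)))): (4*((z+x)+(a+x))) -> ((4*(z+x))+(4*(a+x)))
Apply DISTRIBUTE at L (target: (4*(z+x))): ((4*(z+x))+(4*(a+x))) -> (((4*z)+(4*x))+(4*(a+x)))
Apply FACTOR at L (target: ((4*z)+(4*x))): (((4*z)+(4*x))+(4*(a+x))) -> ((4*(z+x))+(4*(a+x)))
Apply DISTRIBUTE at L (target: (4*(z+x))): ((4*(z+x))+(4*(a+x))) -> (((4*z)+(4*x))+(4*(a+x)))
Apply DISTRIBUTE at R (target: (4*(a+x))): (((4*z)+(4*x))+(4*(a+x))) -> (((4*z)+(4*x))+((4*a)+(4*x)))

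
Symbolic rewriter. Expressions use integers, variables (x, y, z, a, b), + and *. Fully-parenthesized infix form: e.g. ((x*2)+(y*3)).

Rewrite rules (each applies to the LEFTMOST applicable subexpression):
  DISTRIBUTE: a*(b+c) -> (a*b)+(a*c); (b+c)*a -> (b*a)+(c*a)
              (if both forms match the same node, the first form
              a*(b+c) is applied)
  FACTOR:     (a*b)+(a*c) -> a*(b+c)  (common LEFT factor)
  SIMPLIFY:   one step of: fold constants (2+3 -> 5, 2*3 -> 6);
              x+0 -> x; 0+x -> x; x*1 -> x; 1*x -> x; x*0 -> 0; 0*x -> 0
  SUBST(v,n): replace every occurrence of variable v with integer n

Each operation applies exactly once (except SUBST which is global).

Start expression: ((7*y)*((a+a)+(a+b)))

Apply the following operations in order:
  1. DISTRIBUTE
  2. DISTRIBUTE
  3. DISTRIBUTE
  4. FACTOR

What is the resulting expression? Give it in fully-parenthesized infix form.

Answer: (((7*y)*(a+a))+(((7*y)*a)+((7*y)*b)))

Derivation:
Start: ((7*y)*((a+a)+(a+b)))
Apply DISTRIBUTE at root (target: ((7*y)*((a+a)+(a+b)))): ((7*y)*((a+a)+(a+b))) -> (((7*y)*(a+a))+((7*y)*(a+b)))
Apply DISTRIBUTE at L (target: ((7*y)*(a+a))): (((7*y)*(a+a))+((7*y)*(a+b))) -> ((((7*y)*a)+((7*y)*a))+((7*y)*(a+b)))
Apply DISTRIBUTE at R (target: ((7*y)*(a+b))): ((((7*y)*a)+((7*y)*a))+((7*y)*(a+b))) -> ((((7*y)*a)+((7*y)*a))+(((7*y)*a)+((7*y)*b)))
Apply FACTOR at L (target: (((7*y)*a)+((7*y)*a))): ((((7*y)*a)+((7*y)*a))+(((7*y)*a)+((7*y)*b))) -> (((7*y)*(a+a))+(((7*y)*a)+((7*y)*b)))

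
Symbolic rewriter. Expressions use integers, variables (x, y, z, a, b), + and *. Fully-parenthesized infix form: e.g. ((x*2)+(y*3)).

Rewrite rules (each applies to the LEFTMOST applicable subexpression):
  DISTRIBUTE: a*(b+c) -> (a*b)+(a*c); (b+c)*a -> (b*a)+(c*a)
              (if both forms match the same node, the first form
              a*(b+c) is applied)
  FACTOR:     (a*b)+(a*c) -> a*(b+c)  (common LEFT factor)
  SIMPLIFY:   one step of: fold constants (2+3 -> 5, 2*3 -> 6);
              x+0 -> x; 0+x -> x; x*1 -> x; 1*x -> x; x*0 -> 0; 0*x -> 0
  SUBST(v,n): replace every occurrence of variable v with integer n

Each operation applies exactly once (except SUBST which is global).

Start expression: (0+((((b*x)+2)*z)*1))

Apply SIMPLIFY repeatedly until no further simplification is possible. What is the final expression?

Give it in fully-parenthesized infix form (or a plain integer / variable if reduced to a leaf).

Start: (0+((((b*x)+2)*z)*1))
Step 1: at root: (0+((((b*x)+2)*z)*1)) -> ((((b*x)+2)*z)*1); overall: (0+((((b*x)+2)*z)*1)) -> ((((b*x)+2)*z)*1)
Step 2: at root: ((((b*x)+2)*z)*1) -> (((b*x)+2)*z); overall: ((((b*x)+2)*z)*1) -> (((b*x)+2)*z)
Fixed point: (((b*x)+2)*z)

Answer: (((b*x)+2)*z)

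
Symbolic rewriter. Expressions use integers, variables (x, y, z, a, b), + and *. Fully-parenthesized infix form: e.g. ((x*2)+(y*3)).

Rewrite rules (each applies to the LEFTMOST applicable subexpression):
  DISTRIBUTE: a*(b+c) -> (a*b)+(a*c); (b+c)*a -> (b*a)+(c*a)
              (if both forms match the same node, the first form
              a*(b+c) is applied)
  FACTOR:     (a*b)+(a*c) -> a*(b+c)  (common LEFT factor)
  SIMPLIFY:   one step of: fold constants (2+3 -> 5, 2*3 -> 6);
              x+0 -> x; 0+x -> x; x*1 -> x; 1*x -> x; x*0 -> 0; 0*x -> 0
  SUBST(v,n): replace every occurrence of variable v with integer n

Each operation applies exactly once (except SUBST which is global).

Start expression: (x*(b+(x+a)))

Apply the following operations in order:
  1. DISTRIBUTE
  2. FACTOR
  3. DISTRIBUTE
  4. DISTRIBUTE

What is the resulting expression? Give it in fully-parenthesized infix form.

Answer: ((x*b)+((x*x)+(x*a)))

Derivation:
Start: (x*(b+(x+a)))
Apply DISTRIBUTE at root (target: (x*(b+(x+a)))): (x*(b+(x+a))) -> ((x*b)+(x*(x+a)))
Apply FACTOR at root (target: ((x*b)+(x*(x+a)))): ((x*b)+(x*(x+a))) -> (x*(b+(x+a)))
Apply DISTRIBUTE at root (target: (x*(b+(x+a)))): (x*(b+(x+a))) -> ((x*b)+(x*(x+a)))
Apply DISTRIBUTE at R (target: (x*(x+a))): ((x*b)+(x*(x+a))) -> ((x*b)+((x*x)+(x*a)))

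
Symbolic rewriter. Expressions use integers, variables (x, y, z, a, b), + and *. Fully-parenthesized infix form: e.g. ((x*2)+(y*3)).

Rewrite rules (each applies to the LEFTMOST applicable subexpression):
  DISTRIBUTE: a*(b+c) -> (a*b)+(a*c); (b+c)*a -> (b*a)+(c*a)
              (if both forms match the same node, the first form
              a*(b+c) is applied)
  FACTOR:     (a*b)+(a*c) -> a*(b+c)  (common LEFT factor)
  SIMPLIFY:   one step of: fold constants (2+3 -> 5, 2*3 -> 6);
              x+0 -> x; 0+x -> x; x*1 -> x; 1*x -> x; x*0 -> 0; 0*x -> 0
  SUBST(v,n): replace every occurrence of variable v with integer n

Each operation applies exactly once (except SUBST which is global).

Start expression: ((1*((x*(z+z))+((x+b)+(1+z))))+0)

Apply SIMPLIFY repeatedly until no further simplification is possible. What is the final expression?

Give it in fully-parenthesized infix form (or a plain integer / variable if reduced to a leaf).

Answer: ((x*(z+z))+((x+b)+(1+z)))

Derivation:
Start: ((1*((x*(z+z))+((x+b)+(1+z))))+0)
Step 1: at root: ((1*((x*(z+z))+((x+b)+(1+z))))+0) -> (1*((x*(z+z))+((x+b)+(1+z)))); overall: ((1*((x*(z+z))+((x+b)+(1+z))))+0) -> (1*((x*(z+z))+((x+b)+(1+z))))
Step 2: at root: (1*((x*(z+z))+((x+b)+(1+z)))) -> ((x*(z+z))+((x+b)+(1+z))); overall: (1*((x*(z+z))+((x+b)+(1+z)))) -> ((x*(z+z))+((x+b)+(1+z)))
Fixed point: ((x*(z+z))+((x+b)+(1+z)))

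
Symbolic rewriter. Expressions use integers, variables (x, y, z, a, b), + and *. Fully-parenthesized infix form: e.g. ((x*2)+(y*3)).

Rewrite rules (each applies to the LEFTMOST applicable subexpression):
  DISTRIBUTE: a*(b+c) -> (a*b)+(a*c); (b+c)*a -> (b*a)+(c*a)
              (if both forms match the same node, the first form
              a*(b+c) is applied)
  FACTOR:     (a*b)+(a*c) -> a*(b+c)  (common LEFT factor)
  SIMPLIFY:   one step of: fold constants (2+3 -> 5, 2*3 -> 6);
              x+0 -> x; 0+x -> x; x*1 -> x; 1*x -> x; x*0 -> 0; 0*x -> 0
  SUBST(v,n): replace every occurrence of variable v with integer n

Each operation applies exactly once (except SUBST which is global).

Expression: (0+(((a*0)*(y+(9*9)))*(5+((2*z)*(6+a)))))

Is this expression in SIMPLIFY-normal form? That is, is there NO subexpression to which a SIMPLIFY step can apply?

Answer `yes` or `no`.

Answer: no

Derivation:
Expression: (0+(((a*0)*(y+(9*9)))*(5+((2*z)*(6+a)))))
Scanning for simplifiable subexpressions (pre-order)...
  at root: (0+(((a*0)*(y+(9*9)))*(5+((2*z)*(6+a))))) (SIMPLIFIABLE)
  at R: (((a*0)*(y+(9*9)))*(5+((2*z)*(6+a)))) (not simplifiable)
  at RL: ((a*0)*(y+(9*9))) (not simplifiable)
  at RLL: (a*0) (SIMPLIFIABLE)
  at RLR: (y+(9*9)) (not simplifiable)
  at RLRR: (9*9) (SIMPLIFIABLE)
  at RR: (5+((2*z)*(6+a))) (not simplifiable)
  at RRR: ((2*z)*(6+a)) (not simplifiable)
  at RRRL: (2*z) (not simplifiable)
  at RRRR: (6+a) (not simplifiable)
Found simplifiable subexpr at path root: (0+(((a*0)*(y+(9*9)))*(5+((2*z)*(6+a)))))
One SIMPLIFY step would give: (((a*0)*(y+(9*9)))*(5+((2*z)*(6+a))))
-> NOT in normal form.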